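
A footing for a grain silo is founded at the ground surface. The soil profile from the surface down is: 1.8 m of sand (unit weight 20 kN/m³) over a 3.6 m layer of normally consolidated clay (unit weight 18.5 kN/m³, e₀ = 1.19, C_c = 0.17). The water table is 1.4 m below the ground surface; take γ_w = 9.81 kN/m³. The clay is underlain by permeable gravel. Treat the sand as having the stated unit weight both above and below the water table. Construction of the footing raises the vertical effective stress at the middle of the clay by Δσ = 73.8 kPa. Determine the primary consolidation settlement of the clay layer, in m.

Mid-depth of clay below the ground surface: z = 1.8 + 3.6/2 = 3.6 m.
Total vertical stress at mid-clay: σ_v = 20×1.8 + 18.5×1.8 = 69.3 kPa.
Pore pressure: u = 9.81×(3.6 − 1.4) = 21.582 kPa.
Initial effective stress: σ'_0 = σ_v − u = 69.3 − 21.582 = 47.718 kPa.
Final effective stress: σ'_f = σ'_0 + Δσ = 47.718 + 73.8 = 121.52 kPa.
Normally consolidated clay, so the full stress increment lies on the virgin compression line:
S_c = C_c·H/(1+e₀)·log₁₀(σ'_f/σ'_0) = 0.17×3.6/(1+1.19)×log₁₀(121.52/47.718)
    = 0.27945 × 0.40597 = 0.1134 m

S_c ≈ 0.113 m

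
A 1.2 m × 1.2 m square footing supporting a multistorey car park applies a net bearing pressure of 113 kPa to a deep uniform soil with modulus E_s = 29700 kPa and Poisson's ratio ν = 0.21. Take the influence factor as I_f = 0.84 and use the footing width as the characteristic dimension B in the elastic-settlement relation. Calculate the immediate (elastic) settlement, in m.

S_e ≈ 0.00367 m

Immediate (elastic) settlement: S_e = q·B·(1−ν²)/E_s · I_f.
S_e = 113 × 1.2 × (1 − 0.21²) / 29700 × 0.84
    = 113 × 1.2 × 0.9559 / 29700 × 0.84
    = 0.003666 m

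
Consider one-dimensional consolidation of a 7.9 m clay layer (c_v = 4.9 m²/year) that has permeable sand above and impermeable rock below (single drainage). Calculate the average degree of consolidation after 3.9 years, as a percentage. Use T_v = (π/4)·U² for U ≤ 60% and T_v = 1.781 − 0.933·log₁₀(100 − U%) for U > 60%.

U ≈ 61.9 %

Drainage path length: H_d = H = 7.9 m (single drainage).
T_v = c_v·t/H_d² = 4.9×3.9/7.9² = 0.3062.
T_v = 0.3062 corresponds to the U > 60% branch:
U = 1 − 10^((1.781 − T_v)/0.933)/100 = 0.6192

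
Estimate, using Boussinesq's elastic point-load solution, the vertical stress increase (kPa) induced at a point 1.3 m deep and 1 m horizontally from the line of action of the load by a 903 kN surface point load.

Boussinesq vertical stress below a point load on an elastic half-space:
Δσ_z = 3P/(2πz²) · [1 + (r/z)²]^(−5/2)
r/z = 1/1.3 = 0.76923; [1+(r/z)²]^(−5/2) = 0.31285.
Δσ_z = 3×903/(2π×1.3²) × 0.31285 = 255.12 × 0.31285 = 79.81 kPa

Δσ_z ≈ 79.8 kPa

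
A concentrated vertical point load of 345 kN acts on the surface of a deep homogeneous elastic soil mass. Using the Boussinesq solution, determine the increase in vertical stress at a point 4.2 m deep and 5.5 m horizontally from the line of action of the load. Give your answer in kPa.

Boussinesq vertical stress below a point load on an elastic half-space:
Δσ_z = 3P/(2πz²) · [1 + (r/z)²]^(−5/2)
r/z = 5.5/4.2 = 1.3095; [1+(r/z)²]^(−5/2) = 0.082344.
Δσ_z = 3×345/(2π×4.2²) × 0.082344 = 9.3382 × 0.082344 = 0.7689 kPa

Δσ_z ≈ 0.769 kPa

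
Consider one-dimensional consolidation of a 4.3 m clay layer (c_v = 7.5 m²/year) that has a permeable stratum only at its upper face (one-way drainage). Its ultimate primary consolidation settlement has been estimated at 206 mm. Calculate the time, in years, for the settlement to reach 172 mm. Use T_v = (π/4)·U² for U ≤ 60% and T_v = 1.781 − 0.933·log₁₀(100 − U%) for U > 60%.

t ≈ 1.59 years

Drainage path length: H_d = H = 4.3 m (single drainage).
U = S(t)/S_ult = 172/206 = 0.835.
U > 60%: T_v = 1.781 − 0.933·log₁₀(100 − 83.495) = 0.64497.
t = T_v·H_d²/c_v = 0.64497×4.3²/7.5 = 1.59 years.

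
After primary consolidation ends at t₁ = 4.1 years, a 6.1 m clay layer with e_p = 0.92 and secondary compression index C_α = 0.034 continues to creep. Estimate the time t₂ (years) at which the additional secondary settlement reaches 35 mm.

S_s = C_α·H/(1+e_p)·log₁₀(t₂/t₁) ⇒ log₁₀(t₂/t₁) = S_s·(1+e_p)/(C_α·H).
log₁₀(t₂/t₁) = 0.035 × (1+0.92) / (0.034×6.1) = 0.324
t₂ = t₁ × 10^0.324 = 4.1 × 2.109 = 8.646 years

t₂ ≈ 8.65 years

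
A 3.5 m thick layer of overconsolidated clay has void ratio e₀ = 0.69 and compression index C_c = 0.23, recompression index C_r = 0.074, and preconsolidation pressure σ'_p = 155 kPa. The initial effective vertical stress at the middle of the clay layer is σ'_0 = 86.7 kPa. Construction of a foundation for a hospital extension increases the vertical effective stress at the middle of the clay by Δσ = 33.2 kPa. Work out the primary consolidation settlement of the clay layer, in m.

S_c ≈ 0.0216 m

Final effective stress: σ'_f = 86.7 + 33.2 = 119.9 kPa.
σ'_f = 119.9 ≤ σ'_p = 155 kPa, so the clay remains overconsolidated and only the recompression index applies:
S_c = C_r·H/(1+e₀)·log₁₀(σ'_f/σ'_0) = 0.074×3.5/1.69×log₁₀(119.9/86.7)
    = 0.15325 × 0.1408 = 0.02158 m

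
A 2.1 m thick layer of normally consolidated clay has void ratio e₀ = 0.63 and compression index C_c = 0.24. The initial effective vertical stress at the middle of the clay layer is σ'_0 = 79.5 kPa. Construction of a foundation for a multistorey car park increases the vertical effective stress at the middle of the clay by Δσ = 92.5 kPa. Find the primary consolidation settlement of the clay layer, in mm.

Final effective stress: σ'_f = σ'_0 + Δσ = 79.5 + 92.5 = 172 kPa.
Normally consolidated clay, so the full stress increment lies on the virgin compression line:
S_c = C_c·H/(1+e₀)·log₁₀(σ'_f/σ'_0) = 0.24×2.1/(1+0.63)×log₁₀(172/79.5)
    = 0.3092 × 0.33516 = 0.1036 m

S_c ≈ 104 mm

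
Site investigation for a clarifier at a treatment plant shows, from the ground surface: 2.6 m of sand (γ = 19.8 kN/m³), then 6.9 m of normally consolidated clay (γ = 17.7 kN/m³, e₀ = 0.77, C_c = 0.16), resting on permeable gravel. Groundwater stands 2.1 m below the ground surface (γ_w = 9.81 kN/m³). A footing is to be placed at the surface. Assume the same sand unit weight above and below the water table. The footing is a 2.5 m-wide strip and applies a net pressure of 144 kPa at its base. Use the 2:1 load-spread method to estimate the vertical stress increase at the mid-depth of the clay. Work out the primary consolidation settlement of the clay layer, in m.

S_c ≈ 0.122 m

Mid-depth of clay below the ground surface: z = 2.6 + 6.9/2 = 6.05 m.
Total vertical stress at mid-clay: σ_v = 19.8×2.6 + 17.7×3.45 = 112.55 kPa.
Pore pressure: u = 9.81×(6.05 − 2.1) = 38.75 kPa.
Initial effective stress: σ'_0 = σ_v − u = 112.55 − 38.75 = 73.8 kPa.
Stress increase at mid-clay by the 2:1 spreading method:
Δσ = qB/(B+z) = 144×2.5/(2.5+6.05) = 42.105 kPa
Final effective stress: σ'_f = σ'_0 + Δσ = 73.8 + 42.105 = 115.91 kPa.
Normally consolidated clay, so the full stress increment lies on the virgin compression line:
S_c = C_c·H/(1+e₀)·log₁₀(σ'_f/σ'_0) = 0.16×6.9/(1+0.77)×log₁₀(115.91/73.8)
    = 0.62373 × 0.19606 = 0.1223 m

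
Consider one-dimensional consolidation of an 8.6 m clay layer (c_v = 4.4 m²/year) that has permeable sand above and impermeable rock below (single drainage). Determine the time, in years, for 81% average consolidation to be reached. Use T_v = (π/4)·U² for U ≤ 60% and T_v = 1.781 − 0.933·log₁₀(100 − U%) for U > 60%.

Drainage path length: H_d = H = 8.6 m (single drainage).
U > 60%: T_v = 1.781 − 0.933·log₁₀(100 − 81) = 0.58792.
t = T_v·H_d²/c_v = 0.58792×8.6²/4.4 = 9.882 years.

t ≈ 9.88 years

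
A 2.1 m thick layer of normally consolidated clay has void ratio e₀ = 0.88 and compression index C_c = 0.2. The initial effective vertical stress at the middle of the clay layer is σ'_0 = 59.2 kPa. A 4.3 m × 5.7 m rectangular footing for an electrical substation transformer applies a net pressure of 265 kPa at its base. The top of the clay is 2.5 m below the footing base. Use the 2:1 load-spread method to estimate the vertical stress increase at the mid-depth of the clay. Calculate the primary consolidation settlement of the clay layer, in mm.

S_c ≈ 89.3 mm

Mid-depth of clay below the footing base: z = 2.5 + 2.1/2 = 3.55 m.
Stress increase at mid-clay by the 2:1 spreading method:
Δσ = qBL/((B+z)(L+z)) = 265×4.3×5.7/((4.3+3.55)(5.7+3.55)) = 89.449 kPa
Final effective stress: σ'_f = σ'_0 + Δσ = 59.2 + 89.449 = 148.65 kPa.
Normally consolidated clay, so the full stress increment lies on the virgin compression line:
S_c = C_c·H/(1+e₀)·log₁₀(σ'_f/σ'_0) = 0.2×2.1/(1+0.88)×log₁₀(148.65/59.2)
    = 0.2234 × 0.39984 = 0.08932 m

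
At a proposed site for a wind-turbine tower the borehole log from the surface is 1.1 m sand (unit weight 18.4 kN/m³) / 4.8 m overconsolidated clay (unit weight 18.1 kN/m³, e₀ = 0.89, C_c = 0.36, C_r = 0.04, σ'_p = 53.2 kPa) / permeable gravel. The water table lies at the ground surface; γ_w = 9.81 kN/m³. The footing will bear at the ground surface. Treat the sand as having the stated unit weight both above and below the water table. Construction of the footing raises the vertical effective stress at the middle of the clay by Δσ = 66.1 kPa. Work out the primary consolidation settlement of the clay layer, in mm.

S_c ≈ 258 mm

Mid-depth of clay below the ground surface: z = 1.1 + 4.8/2 = 3.5 m.
Total vertical stress at mid-clay: σ_v = 18.4×1.1 + 18.1×2.4 = 63.68 kPa.
Pore pressure: u = 9.81×(3.5 − 0) = 34.335 kPa.
Initial effective stress: σ'_0 = σ_v − u = 63.68 − 34.335 = 29.345 kPa.
Final effective stress: σ'_f = 29.345 + 66.1 = 95.445 kPa.
σ'_f = 95.445 > σ'_p = 53.2 kPa, so the stress path crosses the preconsolidation pressure — recompression up to σ'_p, then virgin compression beyond:
S_c = H/(1+e₀)·[C_r·log₁₀(σ'_p/σ'_0) + C_c·log₁₀(σ'_f/σ'_p)]
    = 4.8/1.89 × [0.04×log₁₀(53.2/29.345) + 0.36×log₁₀(95.445/53.2)]
    = 2.5397 × [0.010335 + 0.091383] = 0.2583 m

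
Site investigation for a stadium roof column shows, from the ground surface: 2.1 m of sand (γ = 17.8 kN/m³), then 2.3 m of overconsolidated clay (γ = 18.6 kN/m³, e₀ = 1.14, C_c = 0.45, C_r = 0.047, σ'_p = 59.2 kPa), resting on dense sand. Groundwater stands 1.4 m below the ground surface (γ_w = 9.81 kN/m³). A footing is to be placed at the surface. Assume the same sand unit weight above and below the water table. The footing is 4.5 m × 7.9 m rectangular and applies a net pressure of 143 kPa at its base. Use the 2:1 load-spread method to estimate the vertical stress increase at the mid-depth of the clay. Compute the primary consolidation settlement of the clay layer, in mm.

S_c ≈ 117 mm

Mid-depth of clay below the ground surface: z = 2.1 + 2.3/2 = 3.25 m.
Total vertical stress at mid-clay: σ_v = 17.8×2.1 + 18.6×1.15 = 58.77 kPa.
Pore pressure: u = 9.81×(3.25 − 1.4) = 18.149 kPa.
Initial effective stress: σ'_0 = σ_v − u = 58.77 − 18.149 = 40.621 kPa.
Stress increase at mid-clay by the 2:1 spreading method:
Δσ = qBL/((B+z)(L+z)) = 143×4.5×7.9/((4.5+3.25)(7.9+3.25)) = 58.83 kPa
Final effective stress: σ'_f = 40.621 + 58.83 = 99.451 kPa.
σ'_f = 99.451 > σ'_p = 59.2 kPa, so the stress path crosses the preconsolidation pressure — recompression up to σ'_p, then virgin compression beyond:
S_c = H/(1+e₀)·[C_r·log₁₀(σ'_p/σ'_0) + C_c·log₁₀(σ'_f/σ'_p)]
    = 2.3/2.14 × [0.047×log₁₀(59.2/40.621) + 0.45×log₁₀(99.451/59.2)]
    = 1.0748 × [0.0076878 + 0.10138] = 0.1172 m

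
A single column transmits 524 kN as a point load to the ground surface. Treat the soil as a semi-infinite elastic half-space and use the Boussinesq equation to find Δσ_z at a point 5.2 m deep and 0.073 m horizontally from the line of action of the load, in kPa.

Δσ_z ≈ 9.25 kPa

Boussinesq vertical stress below a point load on an elastic half-space:
Δσ_z = 3P/(2πz²) · [1 + (r/z)²]^(−5/2)
r/z = 0.073/5.2 = 0.014038; [1+(r/z)²]^(−5/2) = 0.99951.
Δσ_z = 3×524/(2π×5.2²) × 0.99951 = 9.2526 × 0.99951 = 9.248 kPa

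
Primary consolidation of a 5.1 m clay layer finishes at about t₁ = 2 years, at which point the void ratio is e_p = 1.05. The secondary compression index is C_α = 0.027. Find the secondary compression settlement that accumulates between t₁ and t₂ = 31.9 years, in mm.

Secondary compression: S_s = C_α·H/(1+e_p)·log₁₀(t₂/t₁)
S_s = 0.027×5.1/(1+1.05)×log₁₀(31.9/2)
    = 0.06717 × 1.203 = 0.08079 m

S_s ≈ 80.8 mm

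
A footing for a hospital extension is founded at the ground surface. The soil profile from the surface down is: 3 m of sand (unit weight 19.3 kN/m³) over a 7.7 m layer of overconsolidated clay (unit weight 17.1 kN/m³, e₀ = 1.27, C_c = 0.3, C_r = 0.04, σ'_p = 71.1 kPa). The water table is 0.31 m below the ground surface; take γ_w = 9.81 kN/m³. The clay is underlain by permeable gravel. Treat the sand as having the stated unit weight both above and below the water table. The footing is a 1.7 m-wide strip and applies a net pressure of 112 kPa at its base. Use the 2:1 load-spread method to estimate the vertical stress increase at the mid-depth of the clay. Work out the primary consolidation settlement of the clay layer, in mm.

S_c ≈ 72.7 mm

Mid-depth of clay below the ground surface: z = 3 + 7.7/2 = 6.85 m.
Total vertical stress at mid-clay: σ_v = 19.3×3 + 17.1×3.85 = 123.74 kPa.
Pore pressure: u = 9.81×(6.85 − 0.31) = 64.157 kPa.
Initial effective stress: σ'_0 = σ_v − u = 123.74 − 64.157 = 59.583 kPa.
Stress increase at mid-clay by the 2:1 spreading method:
Δσ = qB/(B+z) = 112×1.7/(1.7+6.85) = 22.269 kPa
Final effective stress: σ'_f = 59.583 + 22.269 = 81.852 kPa.
σ'_f = 81.852 > σ'_p = 71.1 kPa, so the stress path crosses the preconsolidation pressure — recompression up to σ'_p, then virgin compression beyond:
S_c = H/(1+e₀)·[C_r·log₁₀(σ'_p/σ'_0) + C_c·log₁₀(σ'_f/σ'_p)]
    = 7.7/2.27 × [0.04×log₁₀(71.1/59.583) + 0.3×log₁₀(81.852/71.1)]
    = 3.3921 × [0.0030699 + 0.018348] = 0.07265 m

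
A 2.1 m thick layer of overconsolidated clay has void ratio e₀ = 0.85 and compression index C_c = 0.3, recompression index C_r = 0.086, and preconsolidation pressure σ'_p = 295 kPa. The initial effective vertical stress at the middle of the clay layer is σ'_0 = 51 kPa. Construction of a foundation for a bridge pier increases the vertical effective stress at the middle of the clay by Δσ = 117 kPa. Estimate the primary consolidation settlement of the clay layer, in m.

S_c ≈ 0.0505 m

Final effective stress: σ'_f = 51 + 117 = 168 kPa.
σ'_f = 168 ≤ σ'_p = 295 kPa, so the clay remains overconsolidated and only the recompression index applies:
S_c = C_r·H/(1+e₀)·log₁₀(σ'_f/σ'_0) = 0.086×2.1/1.85×log₁₀(168/51)
    = 0.097619 × 0.51774 = 0.05054 m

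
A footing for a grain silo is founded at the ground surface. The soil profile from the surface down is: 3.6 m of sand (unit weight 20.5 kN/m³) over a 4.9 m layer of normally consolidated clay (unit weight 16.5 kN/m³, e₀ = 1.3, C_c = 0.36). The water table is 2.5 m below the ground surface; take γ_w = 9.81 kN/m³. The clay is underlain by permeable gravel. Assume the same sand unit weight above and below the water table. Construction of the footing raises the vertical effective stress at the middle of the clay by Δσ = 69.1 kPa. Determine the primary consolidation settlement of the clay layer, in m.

S_c ≈ 0.209 m

Mid-depth of clay below the ground surface: z = 3.6 + 4.9/2 = 6.05 m.
Total vertical stress at mid-clay: σ_v = 20.5×3.6 + 16.5×2.45 = 114.22 kPa.
Pore pressure: u = 9.81×(6.05 − 2.5) = 34.825 kPa.
Initial effective stress: σ'_0 = σ_v − u = 114.22 − 34.825 = 79.395 kPa.
Final effective stress: σ'_f = σ'_0 + Δσ = 79.395 + 69.1 = 148.5 kPa.
Normally consolidated clay, so the full stress increment lies on the virgin compression line:
S_c = C_c·H/(1+e₀)·log₁₀(σ'_f/σ'_0) = 0.36×4.9/(1+1.3)×log₁₀(148.5/79.395)
    = 0.76696 × 0.27193 = 0.2086 m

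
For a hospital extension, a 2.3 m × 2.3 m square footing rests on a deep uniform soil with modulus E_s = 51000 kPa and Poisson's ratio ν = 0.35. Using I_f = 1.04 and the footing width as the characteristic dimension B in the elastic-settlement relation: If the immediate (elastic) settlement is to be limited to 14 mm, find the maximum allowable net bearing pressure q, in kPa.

q ≈ 340 kPa

S_e = q·B·(1−ν²)/E_s · I_f  ⇒  q = S_e·E_s / (B·(1−ν²)·I_f).
q = 0.014 × 51000 / (2.3 × 0.8775 × 1.04) = 340.2 kPa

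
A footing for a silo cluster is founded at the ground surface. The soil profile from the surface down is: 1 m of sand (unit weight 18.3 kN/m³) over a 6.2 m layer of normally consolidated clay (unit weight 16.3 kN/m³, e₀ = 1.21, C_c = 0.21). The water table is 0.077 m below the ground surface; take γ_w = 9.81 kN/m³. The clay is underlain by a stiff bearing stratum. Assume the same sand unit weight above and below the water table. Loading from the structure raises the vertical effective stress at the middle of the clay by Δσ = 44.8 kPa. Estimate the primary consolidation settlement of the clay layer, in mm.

Mid-depth of clay below the ground surface: z = 1 + 6.2/2 = 4.1 m.
Total vertical stress at mid-clay: σ_v = 18.3×1 + 16.3×3.1 = 68.83 kPa.
Pore pressure: u = 9.81×(4.1 − 0.077) = 39.466 kPa.
Initial effective stress: σ'_0 = σ_v − u = 68.83 − 39.466 = 29.364 kPa.
Final effective stress: σ'_f = σ'_0 + Δσ = 29.364 + 44.8 = 74.164 kPa.
Normally consolidated clay, so the full stress increment lies on the virgin compression line:
S_c = C_c·H/(1+e₀)·log₁₀(σ'_f/σ'_0) = 0.21×6.2/(1+1.21)×log₁₀(74.164/29.364)
    = 0.58914 × 0.40238 = 0.2371 m

S_c ≈ 237 mm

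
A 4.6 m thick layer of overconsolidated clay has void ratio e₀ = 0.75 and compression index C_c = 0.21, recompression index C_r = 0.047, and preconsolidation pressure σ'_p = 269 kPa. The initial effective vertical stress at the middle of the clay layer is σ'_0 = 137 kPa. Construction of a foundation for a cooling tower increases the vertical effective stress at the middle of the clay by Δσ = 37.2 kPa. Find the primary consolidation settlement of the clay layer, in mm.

Final effective stress: σ'_f = 137 + 37.2 = 174.2 kPa.
σ'_f = 174.2 ≤ σ'_p = 269 kPa, so the clay remains overconsolidated and only the recompression index applies:
S_c = C_r·H/(1+e₀)·log₁₀(σ'_f/σ'_0) = 0.047×4.6/1.75×log₁₀(174.2/137)
    = 0.12354 × 0.10433 = 0.01289 m

S_c ≈ 12.9 mm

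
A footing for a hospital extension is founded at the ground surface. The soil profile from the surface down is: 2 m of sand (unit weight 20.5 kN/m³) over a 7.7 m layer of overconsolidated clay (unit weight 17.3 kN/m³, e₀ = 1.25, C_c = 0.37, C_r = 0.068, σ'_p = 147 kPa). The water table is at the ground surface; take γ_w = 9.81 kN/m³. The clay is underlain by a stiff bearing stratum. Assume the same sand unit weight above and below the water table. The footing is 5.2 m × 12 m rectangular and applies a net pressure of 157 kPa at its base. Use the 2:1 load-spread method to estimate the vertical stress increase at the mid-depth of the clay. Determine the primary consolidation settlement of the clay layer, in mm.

S_c ≈ 69.5 mm

Mid-depth of clay below the ground surface: z = 2 + 7.7/2 = 5.85 m.
Total vertical stress at mid-clay: σ_v = 20.5×2 + 17.3×3.85 = 107.61 kPa.
Pore pressure: u = 9.81×(5.85 − 0) = 57.389 kPa.
Initial effective stress: σ'_0 = σ_v − u = 107.61 − 57.389 = 50.221 kPa.
Stress increase at mid-clay by the 2:1 spreading method:
Δσ = qBL/((B+z)(L+z)) = 157×5.2×12/((5.2+5.85)(12+5.85)) = 49.669 kPa
Final effective stress: σ'_f = 50.221 + 49.669 = 99.89 kPa.
σ'_f = 99.89 ≤ σ'_p = 147 kPa, so the clay remains overconsolidated and only the recompression index applies:
S_c = C_r·H/(1+e₀)·log₁₀(σ'_f/σ'_0) = 0.068×7.7/2.25×log₁₀(99.89/50.221)
    = 0.23271 × 0.29864 = 0.0695 m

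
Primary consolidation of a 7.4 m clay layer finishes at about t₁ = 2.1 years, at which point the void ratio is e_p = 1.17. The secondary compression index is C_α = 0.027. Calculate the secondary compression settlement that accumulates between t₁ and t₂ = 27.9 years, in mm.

S_s ≈ 103 mm

Secondary compression: S_s = C_α·H/(1+e_p)·log₁₀(t₂/t₁)
S_s = 0.027×7.4/(1+1.17)×log₁₀(27.9/2.1)
    = 0.09207 × 1.123 = 0.1034 m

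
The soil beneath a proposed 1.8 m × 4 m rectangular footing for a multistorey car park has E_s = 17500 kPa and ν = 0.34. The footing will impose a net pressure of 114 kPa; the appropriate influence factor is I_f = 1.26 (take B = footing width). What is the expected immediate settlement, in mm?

S_e ≈ 13.1 mm

Immediate (elastic) settlement: S_e = q·B·(1−ν²)/E_s · I_f.
S_e = 114 × 1.8 × (1 − 0.34²) / 17500 × 1.26
    = 114 × 1.8 × 0.8844 / 17500 × 1.26
    = 0.01307 m = 13.07 mm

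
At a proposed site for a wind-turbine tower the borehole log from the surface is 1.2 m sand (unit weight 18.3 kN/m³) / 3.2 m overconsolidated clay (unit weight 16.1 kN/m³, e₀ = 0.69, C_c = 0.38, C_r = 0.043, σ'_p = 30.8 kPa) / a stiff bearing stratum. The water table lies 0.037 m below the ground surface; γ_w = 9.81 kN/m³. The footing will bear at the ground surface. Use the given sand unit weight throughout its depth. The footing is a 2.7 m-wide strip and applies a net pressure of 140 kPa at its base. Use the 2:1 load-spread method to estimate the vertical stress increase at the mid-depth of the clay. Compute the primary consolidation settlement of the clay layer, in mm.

Mid-depth of clay below the ground surface: z = 1.2 + 3.2/2 = 2.8 m.
Total vertical stress at mid-clay: σ_v = 18.3×1.2 + 16.1×1.6 = 47.72 kPa.
Pore pressure: u = 9.81×(2.8 − 0.037) = 27.105 kPa.
Initial effective stress: σ'_0 = σ_v − u = 47.72 − 27.105 = 20.615 kPa.
Stress increase at mid-clay by the 2:1 spreading method:
Δσ = qB/(B+z) = 140×2.7/(2.7+2.8) = 68.727 kPa
Final effective stress: σ'_f = 20.615 + 68.727 = 89.342 kPa.
σ'_f = 89.342 > σ'_p = 30.8 kPa, so the stress path crosses the preconsolidation pressure — recompression up to σ'_p, then virgin compression beyond:
S_c = H/(1+e₀)·[C_r·log₁₀(σ'_p/σ'_0) + C_c·log₁₀(σ'_f/σ'_p)]
    = 3.2/1.69 × [0.043×log₁₀(30.8/20.615) + 0.38×log₁₀(89.342/30.8)]
    = 1.8935 × [0.0074978 + 0.17575] = 0.347 m

S_c ≈ 347 mm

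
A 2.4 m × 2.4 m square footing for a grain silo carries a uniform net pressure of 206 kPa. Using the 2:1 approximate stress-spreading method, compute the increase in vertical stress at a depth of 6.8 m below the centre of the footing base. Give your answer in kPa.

Δσ_z ≈ 14 kPa

By the 2:1 method the load spreads at 1 horizontal : 2 vertical, so at depth z the loaded area has grown by z in each plan dimension:
Δσ = qBL/((B+z)(L+z)) = 206×2.4×2.4/((2.4+6.8)(2.4+6.8)) = 14.019 kPa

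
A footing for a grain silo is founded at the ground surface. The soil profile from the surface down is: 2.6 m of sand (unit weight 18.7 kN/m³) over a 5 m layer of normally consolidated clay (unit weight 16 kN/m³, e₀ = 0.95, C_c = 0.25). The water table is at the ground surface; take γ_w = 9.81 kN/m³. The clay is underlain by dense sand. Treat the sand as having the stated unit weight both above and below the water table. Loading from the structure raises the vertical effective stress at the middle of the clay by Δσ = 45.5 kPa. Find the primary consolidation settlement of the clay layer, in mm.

S_c ≈ 217 mm

Mid-depth of clay below the ground surface: z = 2.6 + 5/2 = 5.1 m.
Total vertical stress at mid-clay: σ_v = 18.7×2.6 + 16×2.5 = 88.62 kPa.
Pore pressure: u = 9.81×(5.1 − 0) = 50.031 kPa.
Initial effective stress: σ'_0 = σ_v − u = 88.62 − 50.031 = 38.589 kPa.
Final effective stress: σ'_f = σ'_0 + Δσ = 38.589 + 45.5 = 84.089 kPa.
Normally consolidated clay, so the full stress increment lies on the virgin compression line:
S_c = C_c·H/(1+e₀)·log₁₀(σ'_f/σ'_0) = 0.25×5/(1+0.95)×log₁₀(84.089/38.589)
    = 0.64103 × 0.33828 = 0.2168 m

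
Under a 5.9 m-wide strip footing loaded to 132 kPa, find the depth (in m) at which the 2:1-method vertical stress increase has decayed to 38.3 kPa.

2:1 spreading — at depth z the loaded area has grown by z in each plan dimension:
qB/(B+z) = Δσ_z ⇒ z = qB/Δσ_z − B = 132×5.9/38.3 − 5.9 = 14.43 m

z ≈ 14.4 m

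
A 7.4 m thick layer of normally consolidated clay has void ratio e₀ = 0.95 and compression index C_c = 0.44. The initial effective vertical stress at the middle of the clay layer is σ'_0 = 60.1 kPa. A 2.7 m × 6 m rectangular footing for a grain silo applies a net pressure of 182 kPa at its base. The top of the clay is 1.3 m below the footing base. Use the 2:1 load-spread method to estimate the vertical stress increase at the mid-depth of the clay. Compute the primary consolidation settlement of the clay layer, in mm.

S_c ≈ 331 mm

Mid-depth of clay below the footing base: z = 1.3 + 7.4/2 = 5 m.
Stress increase at mid-clay by the 2:1 spreading method:
Δσ = qBL/((B+z)(L+z)) = 182×2.7×6/((2.7+5)(6+5)) = 34.81 kPa
Final effective stress: σ'_f = σ'_0 + Δσ = 60.1 + 34.81 = 94.91 kPa.
Normally consolidated clay, so the full stress increment lies on the virgin compression line:
S_c = C_c·H/(1+e₀)·log₁₀(σ'_f/σ'_0) = 0.44×7.4/(1+0.95)×log₁₀(94.91/60.1)
    = 1.6697 × 0.19844 = 0.3313 m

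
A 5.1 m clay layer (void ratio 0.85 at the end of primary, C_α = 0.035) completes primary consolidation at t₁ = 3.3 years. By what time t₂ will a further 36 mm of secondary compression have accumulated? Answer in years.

t₂ ≈ 7.79 years

S_s = C_α·H/(1+e_p)·log₁₀(t₂/t₁) ⇒ log₁₀(t₂/t₁) = S_s·(1+e_p)/(C_α·H).
log₁₀(t₂/t₁) = 0.036 × (1+0.85) / (0.035×5.1) = 0.3731
t₂ = t₁ × 10^0.3731 = 3.3 × 2.361 = 7.792 years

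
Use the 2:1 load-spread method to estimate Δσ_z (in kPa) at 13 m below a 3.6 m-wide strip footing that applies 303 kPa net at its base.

By the 2:1 method the load spreads at 1 horizontal : 2 vertical, so at depth z the loaded area has grown by z in each plan dimension:
Δσ = qB/(B+z) = 303×3.6/(3.6+13) = 65.711 kPa

Δσ_z ≈ 65.7 kPa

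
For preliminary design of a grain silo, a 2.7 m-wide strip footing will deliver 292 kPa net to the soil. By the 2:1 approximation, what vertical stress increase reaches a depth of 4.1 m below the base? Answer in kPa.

Δσ_z ≈ 116 kPa

By the 2:1 method the load spreads at 1 horizontal : 2 vertical, so at depth z the loaded area has grown by z in each plan dimension:
Δσ = qB/(B+z) = 292×2.7/(2.7+4.1) = 115.94 kPa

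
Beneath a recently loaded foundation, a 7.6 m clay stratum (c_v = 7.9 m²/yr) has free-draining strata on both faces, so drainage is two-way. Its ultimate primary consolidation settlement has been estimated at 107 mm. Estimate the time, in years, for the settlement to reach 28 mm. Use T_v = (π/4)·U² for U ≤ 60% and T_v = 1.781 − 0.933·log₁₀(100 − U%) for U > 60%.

Drainage path length: H_d = H/2 = 3.8 m (double drainage).
U = S(t)/S_ult = 28/107 = 0.2617.
U ≤ 60%: T_v = (π/4)·U² = (π/4)×0.26168² = 0.053782.
t = T_v·H_d²/c_v = 0.053782×3.8²/7.9 = 0.09831 years.

t ≈ 0.0983 years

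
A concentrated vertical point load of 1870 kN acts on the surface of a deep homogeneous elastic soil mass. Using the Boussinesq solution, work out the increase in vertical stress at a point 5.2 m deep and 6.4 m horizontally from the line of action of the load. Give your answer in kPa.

Δσ_z ≈ 3.29 kPa

Boussinesq vertical stress below a point load on an elastic half-space:
Δσ_z = 3P/(2πz²) · [1 + (r/z)²]^(−5/2)
r/z = 6.4/5.2 = 1.2308; [1+(r/z)²]^(−5/2) = 0.099711.
Δσ_z = 3×1870/(2π×5.2²) × 0.099711 = 33.02 × 0.099711 = 3.292 kPa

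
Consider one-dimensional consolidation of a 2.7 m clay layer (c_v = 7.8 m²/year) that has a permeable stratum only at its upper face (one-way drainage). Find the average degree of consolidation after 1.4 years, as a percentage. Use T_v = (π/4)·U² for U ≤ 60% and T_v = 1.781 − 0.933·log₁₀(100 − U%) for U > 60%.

U ≈ 98 %

Drainage path length: H_d = H = 2.7 m (single drainage).
T_v = c_v·t/H_d² = 7.8×1.4/2.7² = 1.4979.
T_v = 1.4979 corresponds to the U > 60% branch:
U = 1 − 10^((1.781 − T_v)/0.933)/100 = 0.9799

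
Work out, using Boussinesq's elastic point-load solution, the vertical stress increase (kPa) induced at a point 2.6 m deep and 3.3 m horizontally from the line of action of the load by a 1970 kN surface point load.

Boussinesq vertical stress below a point load on an elastic half-space:
Δσ_z = 3P/(2πz²) · [1 + (r/z)²]^(−5/2)
r/z = 3.3/2.6 = 1.2692; [1+(r/z)²]^(−5/2) = 0.090783.
Δσ_z = 3×1970/(2π×2.6²) × 0.090783 = 139.14 × 0.090783 = 12.63 kPa

Δσ_z ≈ 12.6 kPa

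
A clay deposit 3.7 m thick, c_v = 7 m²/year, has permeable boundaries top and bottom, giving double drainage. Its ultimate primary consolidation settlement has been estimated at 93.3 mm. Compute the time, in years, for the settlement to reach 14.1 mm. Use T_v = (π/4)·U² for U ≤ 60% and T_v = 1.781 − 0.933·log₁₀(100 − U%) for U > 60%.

Drainage path length: H_d = H/2 = 1.85 m (double drainage).
U = S(t)/S_ult = 14.1/93.3 = 0.1511.
U ≤ 60%: T_v = (π/4)·U² = (π/4)×0.15113² = 0.017938.
t = T_v·H_d²/c_v = 0.017938×1.85²/7 = 0.00877 years.

t ≈ 0.00877 years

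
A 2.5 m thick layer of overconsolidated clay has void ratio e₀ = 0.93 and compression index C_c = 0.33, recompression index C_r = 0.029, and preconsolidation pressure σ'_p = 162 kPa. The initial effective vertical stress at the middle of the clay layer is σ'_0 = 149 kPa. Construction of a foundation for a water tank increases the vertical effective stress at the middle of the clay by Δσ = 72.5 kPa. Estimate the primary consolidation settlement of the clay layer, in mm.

S_c ≈ 59.4 mm

Final effective stress: σ'_f = 149 + 72.5 = 221.5 kPa.
σ'_f = 221.5 > σ'_p = 162 kPa, so the stress path crosses the preconsolidation pressure — recompression up to σ'_p, then virgin compression beyond:
S_c = H/(1+e₀)·[C_r·log₁₀(σ'_p/σ'_0) + C_c·log₁₀(σ'_f/σ'_p)]
    = 2.5/1.93 × [0.029×log₁₀(162/149) + 0.33×log₁₀(221.5/162)]
    = 1.2953 × [0.0010535 + 0.044833] = 0.05944 m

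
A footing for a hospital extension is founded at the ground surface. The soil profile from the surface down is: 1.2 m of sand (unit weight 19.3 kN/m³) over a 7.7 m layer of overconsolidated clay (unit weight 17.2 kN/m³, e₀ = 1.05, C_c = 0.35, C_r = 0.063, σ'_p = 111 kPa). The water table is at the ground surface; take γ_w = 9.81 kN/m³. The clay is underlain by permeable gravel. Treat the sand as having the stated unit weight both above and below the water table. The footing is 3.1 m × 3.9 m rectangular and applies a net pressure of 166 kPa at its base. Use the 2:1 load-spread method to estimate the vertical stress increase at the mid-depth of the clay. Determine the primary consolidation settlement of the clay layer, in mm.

Mid-depth of clay below the ground surface: z = 1.2 + 7.7/2 = 5.05 m.
Total vertical stress at mid-clay: σ_v = 19.3×1.2 + 17.2×3.85 = 89.38 kPa.
Pore pressure: u = 9.81×(5.05 − 0) = 49.541 kPa.
Initial effective stress: σ'_0 = σ_v − u = 89.38 − 49.541 = 39.839 kPa.
Stress increase at mid-clay by the 2:1 spreading method:
Δσ = qBL/((B+z)(L+z)) = 166×3.1×3.9/((3.1+5.05)(3.9+5.05)) = 27.514 kPa
Final effective stress: σ'_f = 39.839 + 27.514 = 67.353 kPa.
σ'_f = 67.353 ≤ σ'_p = 111 kPa, so the clay remains overconsolidated and only the recompression index applies:
S_c = C_r·H/(1+e₀)·log₁₀(σ'_f/σ'_0) = 0.063×7.7/2.05×log₁₀(67.353/39.839)
    = 0.23663 × 0.22805 = 0.05396 m

S_c ≈ 54 mm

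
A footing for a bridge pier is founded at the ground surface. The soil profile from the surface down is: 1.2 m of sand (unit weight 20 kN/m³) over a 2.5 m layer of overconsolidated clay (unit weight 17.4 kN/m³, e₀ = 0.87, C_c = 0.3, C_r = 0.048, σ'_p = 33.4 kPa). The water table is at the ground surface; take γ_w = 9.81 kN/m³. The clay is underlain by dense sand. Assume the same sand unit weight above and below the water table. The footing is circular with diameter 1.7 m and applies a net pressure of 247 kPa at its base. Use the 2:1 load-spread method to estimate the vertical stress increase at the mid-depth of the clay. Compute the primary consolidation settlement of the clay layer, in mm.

Mid-depth of clay below the ground surface: z = 1.2 + 2.5/2 = 2.45 m.
Total vertical stress at mid-clay: σ_v = 20×1.2 + 17.4×1.25 = 45.75 kPa.
Pore pressure: u = 9.81×(2.45 − 0) = 24.035 kPa.
Initial effective stress: σ'_0 = σ_v − u = 45.75 − 24.035 = 21.715 kPa.
Stress increase at mid-clay by the 2:1 spreading method:
Δσ ≈ qD²/(D+z)² = 247×1.7²/(1.7+2.45)² = 41.448 kPa
Final effective stress: σ'_f = 21.715 + 41.448 = 63.163 kPa.
σ'_f = 63.163 > σ'_p = 33.4 kPa, so the stress path crosses the preconsolidation pressure — recompression up to σ'_p, then virgin compression beyond:
S_c = H/(1+e₀)·[C_r·log₁₀(σ'_p/σ'_0) + C_c·log₁₀(σ'_f/σ'_p)]
    = 2.5/1.87 × [0.048×log₁₀(33.4/21.715) + 0.3×log₁₀(63.163/33.4)]
    = 1.3369 × [0.0089754 + 0.083015] = 0.123 m

S_c ≈ 123 mm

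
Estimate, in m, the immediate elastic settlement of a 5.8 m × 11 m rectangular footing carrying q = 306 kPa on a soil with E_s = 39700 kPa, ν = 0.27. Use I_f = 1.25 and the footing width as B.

S_e ≈ 0.0518 m

Immediate (elastic) settlement: S_e = q·B·(1−ν²)/E_s · I_f.
S_e = 306 × 5.8 × (1 − 0.27²) / 39700 × 1.25
    = 306 × 5.8 × 0.9271 / 39700 × 1.25
    = 0.05181 m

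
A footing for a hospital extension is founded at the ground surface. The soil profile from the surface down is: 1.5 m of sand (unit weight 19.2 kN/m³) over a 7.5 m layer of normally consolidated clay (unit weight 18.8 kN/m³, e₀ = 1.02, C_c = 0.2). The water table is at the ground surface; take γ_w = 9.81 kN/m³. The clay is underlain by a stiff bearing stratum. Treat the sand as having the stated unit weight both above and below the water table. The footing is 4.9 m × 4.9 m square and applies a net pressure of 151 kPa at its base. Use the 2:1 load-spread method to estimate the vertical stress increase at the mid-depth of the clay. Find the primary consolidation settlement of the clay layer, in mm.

S_c ≈ 178 mm

Mid-depth of clay below the ground surface: z = 1.5 + 7.5/2 = 5.25 m.
Total vertical stress at mid-clay: σ_v = 19.2×1.5 + 18.8×3.75 = 99.3 kPa.
Pore pressure: u = 9.81×(5.25 − 0) = 51.503 kPa.
Initial effective stress: σ'_0 = σ_v − u = 99.3 − 51.503 = 47.797 kPa.
Stress increase at mid-clay by the 2:1 spreading method:
Δσ = qBL/((B+z)(L+z)) = 151×4.9×4.9/((4.9+5.25)(4.9+5.25)) = 35.191 kPa
Final effective stress: σ'_f = σ'_0 + Δσ = 47.797 + 35.191 = 82.988 kPa.
Normally consolidated clay, so the full stress increment lies on the virgin compression line:
S_c = C_c·H/(1+e₀)·log₁₀(σ'_f/σ'_0) = 0.2×7.5/(1+1.02)×log₁₀(82.988/47.797)
    = 0.74257 × 0.23961 = 0.1779 m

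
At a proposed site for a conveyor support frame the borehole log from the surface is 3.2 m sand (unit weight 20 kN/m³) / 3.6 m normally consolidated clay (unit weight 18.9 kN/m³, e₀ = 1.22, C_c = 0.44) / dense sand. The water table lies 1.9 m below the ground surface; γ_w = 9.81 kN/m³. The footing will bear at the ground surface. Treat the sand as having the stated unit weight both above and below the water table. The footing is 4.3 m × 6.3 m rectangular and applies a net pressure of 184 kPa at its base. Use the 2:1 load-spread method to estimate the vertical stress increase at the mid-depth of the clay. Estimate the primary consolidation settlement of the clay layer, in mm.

S_c ≈ 165 mm

Mid-depth of clay below the ground surface: z = 3.2 + 3.6/2 = 5 m.
Total vertical stress at mid-clay: σ_v = 20×3.2 + 18.9×1.8 = 98.02 kPa.
Pore pressure: u = 9.81×(5 − 1.9) = 30.411 kPa.
Initial effective stress: σ'_0 = σ_v − u = 98.02 − 30.411 = 67.609 kPa.
Stress increase at mid-clay by the 2:1 spreading method:
Δσ = qBL/((B+z)(L+z)) = 184×4.3×6.3/((4.3+5)(6.3+5)) = 47.431 kPa
Final effective stress: σ'_f = σ'_0 + Δσ = 67.609 + 47.431 = 115.04 kPa.
Normally consolidated clay, so the full stress increment lies on the virgin compression line:
S_c = C_c·H/(1+e₀)·log₁₀(σ'_f/σ'_0) = 0.44×3.6/(1+1.22)×log₁₀(115.04/67.609)
    = 0.71351 × 0.23084 = 0.1647 m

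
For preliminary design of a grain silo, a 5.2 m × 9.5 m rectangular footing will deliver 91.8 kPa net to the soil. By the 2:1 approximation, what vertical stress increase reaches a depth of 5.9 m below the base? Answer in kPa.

By the 2:1 method the load spreads at 1 horizontal : 2 vertical, so at depth z the loaded area has grown by z in each plan dimension:
Δσ = qBL/((B+z)(L+z)) = 91.8×5.2×9.5/((5.2+5.9)(9.5+5.9)) = 26.529 kPa

Δσ_z ≈ 26.5 kPa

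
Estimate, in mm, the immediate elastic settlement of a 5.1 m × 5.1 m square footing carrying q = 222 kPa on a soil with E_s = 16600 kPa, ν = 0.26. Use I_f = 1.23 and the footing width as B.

Immediate (elastic) settlement: S_e = q·B·(1−ν²)/E_s · I_f.
S_e = 222 × 5.1 × (1 − 0.26²) / 16600 × 1.23
    = 222 × 5.1 × 0.9324 / 16600 × 1.23
    = 0.07822 m = 78.22 mm

S_e ≈ 78.2 mm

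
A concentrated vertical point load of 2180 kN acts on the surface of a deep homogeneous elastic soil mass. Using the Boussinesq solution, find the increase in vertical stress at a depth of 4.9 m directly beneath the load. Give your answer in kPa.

Δσ_z ≈ 43.4 kPa

Boussinesq vertical stress below a point load on an elastic half-space:
Δσ_z = 3P/(2πz²) · [1 + (r/z)²]^(−5/2)
r/z = 0/4.9 = 0; [1+(r/z)²]^(−5/2) = 1.
Δσ_z = 3×2180/(2π×4.9²) × 1 = 43.352 × 1 = 43.35 kPa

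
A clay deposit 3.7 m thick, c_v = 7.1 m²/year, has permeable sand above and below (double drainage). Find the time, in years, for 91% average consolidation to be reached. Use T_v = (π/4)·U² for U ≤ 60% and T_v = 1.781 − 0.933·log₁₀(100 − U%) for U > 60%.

t ≈ 0.429 years

Drainage path length: H_d = H/2 = 1.85 m (double drainage).
U > 60%: T_v = 1.781 − 0.933·log₁₀(100 − 91) = 0.89069.
t = T_v·H_d²/c_v = 0.89069×1.85²/7.1 = 0.4294 years.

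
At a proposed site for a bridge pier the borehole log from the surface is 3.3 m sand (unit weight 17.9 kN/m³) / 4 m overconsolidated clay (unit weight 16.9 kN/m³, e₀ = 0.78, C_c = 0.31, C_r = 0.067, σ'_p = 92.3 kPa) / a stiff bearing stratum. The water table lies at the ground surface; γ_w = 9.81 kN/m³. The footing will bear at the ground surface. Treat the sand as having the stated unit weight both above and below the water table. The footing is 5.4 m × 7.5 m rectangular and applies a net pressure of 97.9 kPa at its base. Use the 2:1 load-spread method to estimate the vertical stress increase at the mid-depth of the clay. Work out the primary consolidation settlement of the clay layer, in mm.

S_c ≈ 35 mm

Mid-depth of clay below the ground surface: z = 3.3 + 4/2 = 5.3 m.
Total vertical stress at mid-clay: σ_v = 17.9×3.3 + 16.9×2 = 92.87 kPa.
Pore pressure: u = 9.81×(5.3 − 0) = 51.993 kPa.
Initial effective stress: σ'_0 = σ_v − u = 92.87 − 51.993 = 40.877 kPa.
Stress increase at mid-clay by the 2:1 spreading method:
Δσ = qBL/((B+z)(L+z)) = 97.9×5.4×7.5/((5.4+5.3)(7.5+5.3)) = 28.95 kPa
Final effective stress: σ'_f = 40.877 + 28.95 = 69.827 kPa.
σ'_f = 69.827 ≤ σ'_p = 92.3 kPa, so the clay remains overconsolidated and only the recompression index applies:
S_c = C_r·H/(1+e₀)·log₁₀(σ'_f/σ'_0) = 0.067×4/1.78×log₁₀(69.827/40.877)
    = 0.15056 × 0.23254 = 0.03501 m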